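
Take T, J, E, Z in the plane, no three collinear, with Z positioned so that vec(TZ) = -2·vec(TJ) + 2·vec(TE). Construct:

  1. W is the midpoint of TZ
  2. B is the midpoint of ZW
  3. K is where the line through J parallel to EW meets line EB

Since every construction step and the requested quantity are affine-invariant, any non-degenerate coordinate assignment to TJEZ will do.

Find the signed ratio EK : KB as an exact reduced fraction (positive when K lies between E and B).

EK:KB = -2/3

Set T = (0, 0), J = (1, 0), E = (0, 1), Z = (-2, 2); any affine frame gives the same invariant.
1. W is the midpoint of TZ ⇒ W = (-1, 1)
2. B is the midpoint of ZW ⇒ B = (-3/2, 3/2)
3. K is where the line through J parallel to EW meets line EB ⇒ K = (3, 0)
K = E + t·(B−E) with t = -2, so EK:KB = t:(1−t) = -2:3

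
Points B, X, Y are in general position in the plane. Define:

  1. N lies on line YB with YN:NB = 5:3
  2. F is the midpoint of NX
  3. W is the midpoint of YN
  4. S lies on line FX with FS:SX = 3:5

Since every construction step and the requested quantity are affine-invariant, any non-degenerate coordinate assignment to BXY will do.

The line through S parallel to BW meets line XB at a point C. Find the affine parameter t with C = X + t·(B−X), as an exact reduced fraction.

t = 5/16

Work in coordinates with B = (0, 0), X = (1, 0), Y = (0, 1).
1. N lies on line YB with YN:NB = 5:3 ⇒ N = (0, 3/8)
2. F is the midpoint of NX ⇒ F = (1/2, 3/16)
3. W is the midpoint of YN ⇒ W = (0, 11/16)
4. S lies on line FX with FS:SX = 3:5 ⇒ S = (11/16, 15/128)
through S parallel to BW: direction (0, 11/16); meets XB at C = (11/16, 0)
C = X + t·(B−X) with t = 5/16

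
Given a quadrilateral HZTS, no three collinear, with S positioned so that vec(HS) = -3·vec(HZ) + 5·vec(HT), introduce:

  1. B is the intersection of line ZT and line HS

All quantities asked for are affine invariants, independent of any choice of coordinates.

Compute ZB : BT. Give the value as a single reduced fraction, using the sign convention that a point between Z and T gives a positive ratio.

ZB:BT = -5/3

Work in coordinates with H = (0, 0), Z = (1, 0), T = (0, 1), S = (-3, 5).
1. B is the intersection of line ZT and line HS ⇒ B = (-3/2, 5/2)
B = Z + t·(T−Z) with t = 5/2, so ZB:BT = t:(1−t) = 5/2:-3/2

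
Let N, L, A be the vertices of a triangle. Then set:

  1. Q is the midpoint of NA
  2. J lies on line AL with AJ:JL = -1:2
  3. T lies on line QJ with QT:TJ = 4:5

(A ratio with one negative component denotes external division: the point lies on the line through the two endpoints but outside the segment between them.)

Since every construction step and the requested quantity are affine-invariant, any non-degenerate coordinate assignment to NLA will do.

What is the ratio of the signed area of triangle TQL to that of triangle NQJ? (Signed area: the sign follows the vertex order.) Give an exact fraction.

Assign N = (0, 0), L = (1, 0), A = (0, 1) — the answer is frame-independent, so this choice is without loss of generality.
1. Q is the midpoint of NA ⇒ Q = (0, 1/2)
2. J lies on line AL with AJ:JL = -1:2 ⇒ J = (-1, 2)
3. T lies on line QJ with QT:TJ = 4:5 ⇒ T = (-4/9, 7/6)
2·[TQL] = 4/9, 2·[NQJ] = 1/2
[TQL]:[NQJ] = 4/9:1/2 = 8/9

[TQL]:[NQJ] = 8/9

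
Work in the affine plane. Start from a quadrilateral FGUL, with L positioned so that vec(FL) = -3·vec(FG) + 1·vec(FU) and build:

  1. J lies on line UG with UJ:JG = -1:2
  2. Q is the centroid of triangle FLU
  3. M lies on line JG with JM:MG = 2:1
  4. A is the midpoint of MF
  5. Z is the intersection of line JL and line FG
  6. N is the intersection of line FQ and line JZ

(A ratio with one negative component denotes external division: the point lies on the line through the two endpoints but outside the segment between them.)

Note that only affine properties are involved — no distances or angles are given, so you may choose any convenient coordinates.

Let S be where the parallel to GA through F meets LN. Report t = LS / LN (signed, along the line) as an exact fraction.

t = 7/27

Work in coordinates with F = (0, 0), G = (1, 0), U = (0, 1), L = (-3, 1).
1. J lies on line UG with UJ:JG = -1:2 ⇒ J = (-1, 2)
2. Q is the centroid of triangle FLU ⇒ Q = (-1, 2/3)
3. M lies on line JG with JM:MG = 2:1 ⇒ M = (1/3, 2/3)
4. A is the midpoint of MF ⇒ A = (1/6, 1/3)
5. Z is the intersection of line JL and line FG ⇒ Z = (-5, 0)
6. N is the intersection of line FQ and line JZ ⇒ N = (-15/7, 10/7)
through F parallel to GA: direction (-5/6, 1/3); meets LN at S = (-25/9, 10/9)
S = L + t·(N−L) with t = 7/27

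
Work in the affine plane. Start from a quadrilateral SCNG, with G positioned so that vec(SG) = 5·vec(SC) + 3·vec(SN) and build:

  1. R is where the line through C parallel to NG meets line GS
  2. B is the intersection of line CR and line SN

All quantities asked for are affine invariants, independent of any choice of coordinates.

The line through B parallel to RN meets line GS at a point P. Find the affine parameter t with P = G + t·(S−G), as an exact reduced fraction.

t = 21/25

Assign S = (0, 0), C = (1, 0), N = (0, 1), G = (5, 3) — the answer is frame-independent, so this choice is without loss of generality.
1. R is where the line through C parallel to NG meets line GS ⇒ R = (-2, -6/5)
2. B is the intersection of line CR and line SN ⇒ B = (0, -2/5)
through B parallel to RN: direction (2, 11/5); meets GS at P = (4/5, 12/25)
P = G + t·(S−G) with t = 21/25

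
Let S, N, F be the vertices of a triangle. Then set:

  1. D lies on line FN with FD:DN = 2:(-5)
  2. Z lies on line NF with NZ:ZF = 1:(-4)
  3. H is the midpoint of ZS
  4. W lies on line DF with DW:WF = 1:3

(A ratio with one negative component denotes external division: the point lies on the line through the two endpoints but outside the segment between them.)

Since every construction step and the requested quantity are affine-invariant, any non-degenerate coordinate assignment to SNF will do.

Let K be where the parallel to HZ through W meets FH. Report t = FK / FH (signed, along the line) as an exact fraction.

t = -3/8

Set S = (0, 0), N = (1, 0), F = (0, 1); any affine frame gives the same invariant.
1. D lies on line FN with FD:DN = 2:(-5) ⇒ D = (-2/3, 5/3)
2. Z lies on line NF with NZ:ZF = 1:(-4) ⇒ Z = (4/3, -1/3)
3. H is the midpoint of ZS ⇒ H = (2/3, -1/6)
4. W lies on line DF with DW:WF = 1:3 ⇒ W = (-1/2, 3/2)
through W parallel to HZ: direction (2/3, -1/6); meets FH at K = (-1/4, 23/16)
K = F + t·(H−F) with t = -3/8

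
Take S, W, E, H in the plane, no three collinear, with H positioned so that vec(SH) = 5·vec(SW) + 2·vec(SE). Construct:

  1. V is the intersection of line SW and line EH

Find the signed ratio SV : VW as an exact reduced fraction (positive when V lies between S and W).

SV:VW = -5/6

Assign S = (0, 0), W = (1, 0), E = (0, 1), H = (5, 2) — the answer is frame-independent, so this choice is without loss of generality.
1. V is the intersection of line SW and line EH ⇒ V = (-5, 0)
V = S + t·(W−S) with t = -5, so SV:VW = t:(1−t) = -5:6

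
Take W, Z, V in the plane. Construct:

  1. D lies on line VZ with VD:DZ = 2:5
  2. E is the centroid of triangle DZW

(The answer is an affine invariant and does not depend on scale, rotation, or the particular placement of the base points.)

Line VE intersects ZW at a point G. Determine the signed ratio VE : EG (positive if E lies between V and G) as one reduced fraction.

VE:EG = 16/5

Work in coordinates with W = (0, 0), Z = (1, 0), V = (0, 1).
1. D lies on line VZ with VD:DZ = 2:5 ⇒ D = (2/7, 5/7)
2. E is the centroid of triangle DZW ⇒ E = (3/7, 5/21)
line VE meets ZW at G = (9/16, 0)
E = V + t·(G−V) with t = 16/21, so VE:EG = 16/21:5/21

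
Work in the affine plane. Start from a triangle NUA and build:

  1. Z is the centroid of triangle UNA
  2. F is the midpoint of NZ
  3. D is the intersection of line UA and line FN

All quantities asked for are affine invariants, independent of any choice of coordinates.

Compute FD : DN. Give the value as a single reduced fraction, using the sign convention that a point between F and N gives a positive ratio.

FD:DN = -2/3

Set N = (0, 0), U = (1, 0), A = (0, 1); any affine frame gives the same invariant.
1. Z is the centroid of triangle UNA ⇒ Z = (1/3, 1/3)
2. F is the midpoint of NZ ⇒ F = (1/6, 1/6)
3. D is the intersection of line UA and line FN ⇒ D = (1/2, 1/2)
D = F + t·(N−F) with t = -2, so FD:DN = t:(1−t) = -2:3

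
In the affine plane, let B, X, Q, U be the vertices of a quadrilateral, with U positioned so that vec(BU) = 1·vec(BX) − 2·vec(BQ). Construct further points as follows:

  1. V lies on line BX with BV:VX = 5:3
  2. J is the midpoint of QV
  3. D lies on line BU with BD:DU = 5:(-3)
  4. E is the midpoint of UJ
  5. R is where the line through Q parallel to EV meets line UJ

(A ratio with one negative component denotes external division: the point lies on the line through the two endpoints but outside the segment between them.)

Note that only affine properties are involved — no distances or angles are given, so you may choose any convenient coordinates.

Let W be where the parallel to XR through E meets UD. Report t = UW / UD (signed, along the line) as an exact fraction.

Choose coordinates B = (0, 0), X = (1, 0), Q = (0, 1), U = (1, -2).
1. V lies on line BX with BV:VX = 5:3 ⇒ V = (5/8, 0)
2. J is the midpoint of QV ⇒ J = (5/16, 1/2)
3. D lies on line BU with BD:DU = 5:(-3) ⇒ D = (5/2, -5)
4. E is the midpoint of UJ ⇒ E = (21/32, -3/4)
5. R is where the line through Q parallel to EV meets line UJ ⇒ R = (-1/32, 7/4)
through E parallel to XR: direction (-33/32, 7/4); meets UD at W = (-6/5, 12/5)
W = U + t·(D−U) with t = -22/15

t = -22/15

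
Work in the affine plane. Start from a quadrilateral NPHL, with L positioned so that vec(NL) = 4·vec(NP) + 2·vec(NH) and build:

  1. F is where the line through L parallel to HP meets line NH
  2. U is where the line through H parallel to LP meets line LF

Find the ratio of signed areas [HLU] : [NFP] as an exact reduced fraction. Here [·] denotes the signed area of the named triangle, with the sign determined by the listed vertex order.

[HLU]:[NFP] = -5/6

Work in coordinates with N = (0, 0), P = (1, 0), H = (0, 1), L = (4, 2).
1. F is where the line through L parallel to HP meets line NH ⇒ F = (0, 6)
2. U is where the line through H parallel to LP meets line LF ⇒ U = (3, 3)
2·[HLU] = 5, 2·[NFP] = -6
[HLU]:[NFP] = 5:-6 = -5/6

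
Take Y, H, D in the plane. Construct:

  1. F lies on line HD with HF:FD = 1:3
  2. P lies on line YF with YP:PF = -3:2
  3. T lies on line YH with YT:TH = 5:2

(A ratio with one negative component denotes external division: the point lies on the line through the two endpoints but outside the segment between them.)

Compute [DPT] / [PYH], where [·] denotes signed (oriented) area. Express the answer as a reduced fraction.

Set Y = (0, 0), H = (1, 0), D = (0, 1); any affine frame gives the same invariant.
1. F lies on line HD with HF:FD = 1:3 ⇒ F = (3/4, 1/4)
2. P lies on line YF with YP:PF = -3:2 ⇒ P = (9/4, 3/4)
3. T lies on line YH with YT:TH = 5:2 ⇒ T = (5/7, 0)
2·[DPT] = -29/14, 2·[PYH] = 3/4
[DPT]:[PYH] = -29/14:3/4 = -58/21

[DPT]:[PYH] = -58/21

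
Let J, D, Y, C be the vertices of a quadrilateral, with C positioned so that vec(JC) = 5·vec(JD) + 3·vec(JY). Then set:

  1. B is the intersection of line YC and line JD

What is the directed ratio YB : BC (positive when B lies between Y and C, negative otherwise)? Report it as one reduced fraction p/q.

Choose coordinates J = (0, 0), D = (1, 0), Y = (0, 1), C = (5, 3).
1. B is the intersection of line YC and line JD ⇒ B = (-5/2, 0)
B = Y + t·(C−Y) with t = -1/2, so YB:BC = t:(1−t) = -1/2:3/2

YB:BC = -1/3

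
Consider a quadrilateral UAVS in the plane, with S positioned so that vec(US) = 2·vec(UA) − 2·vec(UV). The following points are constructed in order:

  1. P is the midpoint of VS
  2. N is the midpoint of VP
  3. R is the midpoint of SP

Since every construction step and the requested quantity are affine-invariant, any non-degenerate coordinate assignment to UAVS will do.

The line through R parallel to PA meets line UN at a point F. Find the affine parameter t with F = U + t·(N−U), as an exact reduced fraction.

Choose coordinates U = (0, 0), A = (1, 0), V = (0, 1), S = (2, -2).
1. P is the midpoint of VS ⇒ P = (1, -1/2)
2. N is the midpoint of VP ⇒ N = (1/2, 1/4)
3. R is the midpoint of SP ⇒ R = (3/2, -5/4)
through R parallel to PA: direction (0, 1/2); meets UN at F = (3/2, 3/4)
F = U + t·(N−U) with t = 3

t = 3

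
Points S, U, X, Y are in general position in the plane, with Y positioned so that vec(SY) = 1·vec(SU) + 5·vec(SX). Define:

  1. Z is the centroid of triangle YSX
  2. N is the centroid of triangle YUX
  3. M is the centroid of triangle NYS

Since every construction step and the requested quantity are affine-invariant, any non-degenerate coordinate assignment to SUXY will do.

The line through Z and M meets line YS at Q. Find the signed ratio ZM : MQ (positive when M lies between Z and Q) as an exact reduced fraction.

ZM:MQ = -7/4

Set S = (0, 0), U = (1, 0), X = (0, 1), Y = (1, 5); any affine frame gives the same invariant.
1. Z is the centroid of triangle YSX ⇒ Z = (1/3, 2)
2. N is the centroid of triangle YUX ⇒ N = (2/3, 2)
3. M is the centroid of triangle NYS ⇒ M = (5/9, 7/3)
line ZM meets YS at Q = (3/7, 15/7)
M = Z + t·(Q−Z) with t = 7/3, so ZM:MQ = 7/3:-4/3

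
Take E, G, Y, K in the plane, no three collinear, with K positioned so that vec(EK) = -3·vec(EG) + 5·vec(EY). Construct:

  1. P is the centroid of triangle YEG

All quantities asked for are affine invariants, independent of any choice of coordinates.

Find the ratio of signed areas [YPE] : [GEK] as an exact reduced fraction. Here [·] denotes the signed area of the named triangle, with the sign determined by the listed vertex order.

Assign E = (0, 0), G = (1, 0), Y = (0, 1), K = (-3, 5) — the answer is frame-independent, so this choice is without loss of generality.
1. P is the centroid of triangle YEG ⇒ P = (1/3, 1/3)
2·[YPE] = -1/3, 2·[GEK] = -5
[YPE]:[GEK] = -1/3:-5 = 1/15

[YPE]:[GEK] = 1/15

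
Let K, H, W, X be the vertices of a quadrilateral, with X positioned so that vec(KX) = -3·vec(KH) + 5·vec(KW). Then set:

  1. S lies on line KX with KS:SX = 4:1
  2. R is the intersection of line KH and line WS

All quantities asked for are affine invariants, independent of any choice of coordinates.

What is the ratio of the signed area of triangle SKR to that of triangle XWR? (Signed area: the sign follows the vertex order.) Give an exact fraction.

[SKR]:[XWR] = 16

Assign K = (0, 0), H = (1, 0), W = (0, 1), X = (-3, 5) — the answer is frame-independent, so this choice is without loss of generality.
1. S lies on line KX with KS:SX = 4:1 ⇒ S = (-12/5, 4)
2. R is the intersection of line KH and line WS ⇒ R = (4/5, 0)
2·[SKR] = 16/5, 2·[XWR] = 1/5
[SKR]:[XWR] = 16/5:1/5 = 16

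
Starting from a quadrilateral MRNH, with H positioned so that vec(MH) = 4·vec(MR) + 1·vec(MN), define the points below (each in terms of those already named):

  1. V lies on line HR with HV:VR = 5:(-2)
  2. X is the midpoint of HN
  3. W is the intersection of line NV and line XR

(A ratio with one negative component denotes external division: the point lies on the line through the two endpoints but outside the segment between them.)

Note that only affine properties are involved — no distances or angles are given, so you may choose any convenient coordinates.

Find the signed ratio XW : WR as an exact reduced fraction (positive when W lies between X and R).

XW:WR = -5/4

Work in coordinates with M = (0, 0), R = (1, 0), N = (0, 1), H = (4, 1).
1. V lies on line HR with HV:VR = 5:(-2) ⇒ V = (-1, -2/3)
2. X is the midpoint of HN ⇒ X = (2, 1)
3. W is the intersection of line NV and line XR ⇒ W = (-3, -4)
W = X + t·(R−X) with t = 5, so XW:WR = t:(1−t) = 5:-4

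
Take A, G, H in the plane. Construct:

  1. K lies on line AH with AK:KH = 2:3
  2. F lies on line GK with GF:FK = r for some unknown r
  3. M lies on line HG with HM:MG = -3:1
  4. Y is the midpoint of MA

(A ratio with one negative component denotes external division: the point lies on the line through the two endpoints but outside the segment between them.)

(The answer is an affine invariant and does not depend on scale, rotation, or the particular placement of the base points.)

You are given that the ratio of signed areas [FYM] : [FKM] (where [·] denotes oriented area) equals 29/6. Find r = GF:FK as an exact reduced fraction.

r = 4

Work in coordinates with A = (0, 0), G = (1, 0), H = (0, 1).
1. K lies on line AH with AK:KH = 2:3 ⇒ K = (0, 2/5)
2. With GF:FK = r, write λ = r/(r+1) so F = G + λ·(K−G); F is affine-linear in λ
3. M lies on line HG with HM:MG = -3:1 ⇒ M = (3/2, -1/2)
4. Y is the midpoint of MA ⇒ Y = (3/4, -1/4)
Every point depending on F is an affine combination of F and λ-independent points, so each such coordinate is linear in λ; the λ² term in each signed area is a multiple of (K−G)×(K−G) = 0, so 2·[FYM] and 2·[FKM] are each linear in λ. Evaluating at λ=0 and λ=1:
  2·[FYM] = 1/20·λ + 1/4,   2·[FKM] = -3/10·λ + 3/10
So [FYM]:[FKM] = (1/20·λ + 1/4) / (-3/10·λ + 3/10). Setting this equal to 29/6:
  1/20·λ + 1/4 = 29/6·(-3/10·λ + 3/10)  ⇒  λ = 4/5
Then r = λ/(1−λ) = (4/5)/(1/5) = 4. Check: with r = 4, F = (1/5, 8/25) and [FYM]:[FKM] = 29/6 as required.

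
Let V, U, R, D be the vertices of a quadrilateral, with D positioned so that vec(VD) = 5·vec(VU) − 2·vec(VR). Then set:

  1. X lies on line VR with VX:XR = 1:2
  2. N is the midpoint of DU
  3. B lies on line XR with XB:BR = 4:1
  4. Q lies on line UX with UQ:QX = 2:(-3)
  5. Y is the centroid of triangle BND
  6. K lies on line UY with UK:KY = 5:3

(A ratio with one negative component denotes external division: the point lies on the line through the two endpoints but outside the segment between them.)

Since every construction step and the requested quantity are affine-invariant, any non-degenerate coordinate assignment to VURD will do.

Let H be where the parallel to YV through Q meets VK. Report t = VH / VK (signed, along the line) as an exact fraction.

Assign V = (0, 0), U = (1, 0), R = (0, 1), D = (5, -2) — the answer is frame-independent, so this choice is without loss of generality.
1. X lies on line VR with VX:XR = 1:2 ⇒ X = (0, 1/3)
2. N is the midpoint of DU ⇒ N = (3, -1)
3. B lies on line XR with XB:BR = 4:1 ⇒ B = (0, 13/15)
4. Q lies on line UX with UQ:QX = 2:(-3) ⇒ Q = (3, -2/3)
5. Y is the centroid of triangle BND ⇒ Y = (8/3, -32/45)
6. K lies on line UY with UK:KY = 5:3 ⇒ K = (49/24, -4/9)
through Q parallel to YV: direction (-8/3, 32/45); meets VK at H = (49/18, -16/27)
H = V + t·(K−V) with t = 4/3

t = 4/3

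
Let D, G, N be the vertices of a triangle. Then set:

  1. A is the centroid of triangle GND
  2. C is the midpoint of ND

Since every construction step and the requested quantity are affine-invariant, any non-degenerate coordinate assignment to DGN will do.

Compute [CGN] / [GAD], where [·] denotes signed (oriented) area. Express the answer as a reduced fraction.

[CGN]:[GAD] = 3/2

Assign D = (0, 0), G = (1, 0), N = (0, 1) — the answer is frame-independent, so this choice is without loss of generality.
1. A is the centroid of triangle GND ⇒ A = (1/3, 1/3)
2. C is the midpoint of ND ⇒ C = (0, 1/2)
2·[CGN] = 1/2, 2·[GAD] = 1/3
[CGN]:[GAD] = 1/2:1/3 = 3/2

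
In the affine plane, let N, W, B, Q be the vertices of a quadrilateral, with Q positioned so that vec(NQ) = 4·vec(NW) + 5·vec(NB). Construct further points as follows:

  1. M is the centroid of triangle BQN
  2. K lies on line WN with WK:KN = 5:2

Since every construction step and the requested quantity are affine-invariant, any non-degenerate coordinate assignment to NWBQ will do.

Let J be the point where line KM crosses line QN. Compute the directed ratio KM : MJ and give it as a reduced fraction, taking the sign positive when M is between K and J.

KM:MJ = -29/14

Work in coordinates with N = (0, 0), W = (1, 0), B = (0, 1), Q = (4, 5).
1. M is the centroid of triangle BQN ⇒ M = (4/3, 2)
2. K lies on line WN with WK:KN = 5:2 ⇒ K = (2/7, 0)
line KM meets QN at J = (24/29, 30/29)
M = K + t·(J−K) with t = 29/15, so KM:MJ = 29/15:-14/15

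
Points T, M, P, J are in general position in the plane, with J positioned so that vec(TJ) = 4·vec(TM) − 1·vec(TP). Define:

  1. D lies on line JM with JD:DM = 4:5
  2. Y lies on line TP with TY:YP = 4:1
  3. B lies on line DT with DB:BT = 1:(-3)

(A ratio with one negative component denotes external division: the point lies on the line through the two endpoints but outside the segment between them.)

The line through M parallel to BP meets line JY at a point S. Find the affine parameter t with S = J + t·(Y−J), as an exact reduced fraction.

Set T = (0, 0), M = (1, 0), P = (0, 1), J = (4, -1); any affine frame gives the same invariant.
1. D lies on line JM with JD:DM = 4:5 ⇒ D = (8/3, -5/9)
2. Y lies on line TP with TY:YP = 4:1 ⇒ Y = (0, 4/5)
3. B lies on line DT with DB:BT = 1:(-3) ⇒ B = (4, -5/6)
through M parallel to BP: direction (-4, 11/6); meets JY at S = (-41, 77/4)
S = J + t·(Y−J) with t = 45/4

t = 45/4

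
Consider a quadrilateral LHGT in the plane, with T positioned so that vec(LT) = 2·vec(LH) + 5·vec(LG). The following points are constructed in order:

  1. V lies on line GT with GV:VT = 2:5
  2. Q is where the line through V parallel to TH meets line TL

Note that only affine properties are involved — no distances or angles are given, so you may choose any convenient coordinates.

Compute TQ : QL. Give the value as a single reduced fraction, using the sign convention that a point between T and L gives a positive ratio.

Work in coordinates with L = (0, 0), H = (1, 0), G = (0, 1), T = (2, 5).
1. V lies on line GT with GV:VT = 2:5 ⇒ V = (4/7, 15/7)
2. Q is where the line through V parallel to TH meets line TL ⇒ Q = (2/7, 5/7)
Q = T + t·(L−T) with t = 6/7, so TQ:QL = t:(1−t) = 6/7:1/7

TQ:QL = 6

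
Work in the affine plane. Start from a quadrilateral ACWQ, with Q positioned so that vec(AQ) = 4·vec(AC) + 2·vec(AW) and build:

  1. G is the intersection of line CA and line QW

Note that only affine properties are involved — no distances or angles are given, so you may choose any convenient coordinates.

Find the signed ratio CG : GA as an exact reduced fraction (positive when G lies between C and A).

Assign A = (0, 0), C = (1, 0), W = (0, 1), Q = (4, 2) — the answer is frame-independent, so this choice is without loss of generality.
1. G is the intersection of line CA and line QW ⇒ G = (-4, 0)
G = C + t·(A−C) with t = 5, so CG:GA = t:(1−t) = 5:-4

CG:GA = -5/4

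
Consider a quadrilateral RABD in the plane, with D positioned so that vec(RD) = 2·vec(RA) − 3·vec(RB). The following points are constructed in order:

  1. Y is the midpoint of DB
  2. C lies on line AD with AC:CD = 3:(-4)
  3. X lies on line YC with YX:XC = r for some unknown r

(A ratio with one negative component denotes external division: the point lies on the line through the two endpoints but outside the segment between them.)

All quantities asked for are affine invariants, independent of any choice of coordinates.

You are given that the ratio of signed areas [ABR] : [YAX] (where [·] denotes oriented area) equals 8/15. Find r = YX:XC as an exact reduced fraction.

Work in coordinates with R = (0, 0), A = (1, 0), B = (0, 1), D = (2, -3).
1. Y is the midpoint of DB ⇒ Y = (1, -1)
2. C lies on line AD with AC:CD = 3:(-4) ⇒ C = (-2, 9)
3. With YX:XC = r, write λ = r/(r+1) so X = Y + λ·(C−Y); X is affine-linear in λ
Every point depending on X is an affine combination of X and λ-independent points, so each such coordinate is linear in λ; the λ² term in each signed area is a multiple of (C−Y)×(C−Y) = 0, so 2·[ABR] and 2·[YAX] are each linear in λ. Evaluating at λ=0 and λ=1:
  2·[ABR] = 1,   2·[YAX] = 3·λ
So [ABR]:[YAX] = (1) / (3·λ). Setting this equal to 8/15:
  1 = 8/15·(3·λ)  ⇒  λ = 5/8
Then r = λ/(1−λ) = (5/8)/(3/8) = 5/3. Check: with r = 5/3, X = (-7/8, 21/4) and [ABR]:[YAX] = 8/15 as required.

r = 5/3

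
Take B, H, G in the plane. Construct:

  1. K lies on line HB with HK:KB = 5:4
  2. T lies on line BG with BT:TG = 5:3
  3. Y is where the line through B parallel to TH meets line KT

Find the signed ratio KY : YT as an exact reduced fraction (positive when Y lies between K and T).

KY:YT = -4/9

Assign B = (0, 0), H = (1, 0), G = (0, 1) — the answer is frame-independent, so this choice is without loss of generality.
1. K lies on line HB with HK:KB = 5:4 ⇒ K = (4/9, 0)
2. T lies on line BG with BT:TG = 5:3 ⇒ T = (0, 5/8)
3. Y is where the line through B parallel to TH meets line KT ⇒ Y = (4/5, -1/2)
Y = K + t·(T−K) with t = -4/5, so KY:YT = t:(1−t) = -4/5:9/5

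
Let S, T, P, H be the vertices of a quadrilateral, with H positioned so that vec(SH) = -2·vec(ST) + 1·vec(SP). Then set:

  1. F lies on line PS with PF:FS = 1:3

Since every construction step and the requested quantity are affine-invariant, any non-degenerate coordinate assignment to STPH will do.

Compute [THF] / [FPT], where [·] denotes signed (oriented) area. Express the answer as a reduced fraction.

Work in coordinates with S = (0, 0), T = (1, 0), P = (0, 1), H = (-2, 1).
1. F lies on line PS with PF:FS = 1:3 ⇒ F = (0, 3/4)
2·[THF] = -5/4, 2·[FPT] = -1/4
[THF]:[FPT] = -5/4:-1/4 = 5

[THF]:[FPT] = 5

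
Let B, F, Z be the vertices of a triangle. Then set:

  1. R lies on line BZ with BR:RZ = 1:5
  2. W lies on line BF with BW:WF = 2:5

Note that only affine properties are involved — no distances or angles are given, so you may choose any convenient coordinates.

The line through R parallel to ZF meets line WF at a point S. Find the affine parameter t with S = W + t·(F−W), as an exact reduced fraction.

Choose coordinates B = (0, 0), F = (1, 0), Z = (0, 1).
1. R lies on line BZ with BR:RZ = 1:5 ⇒ R = (0, 1/6)
2. W lies on line BF with BW:WF = 2:5 ⇒ W = (2/7, 0)
through R parallel to ZF: direction (1, -1); meets WF at S = (1/6, 0)
S = W + t·(F−W) with t = -1/6

t = -1/6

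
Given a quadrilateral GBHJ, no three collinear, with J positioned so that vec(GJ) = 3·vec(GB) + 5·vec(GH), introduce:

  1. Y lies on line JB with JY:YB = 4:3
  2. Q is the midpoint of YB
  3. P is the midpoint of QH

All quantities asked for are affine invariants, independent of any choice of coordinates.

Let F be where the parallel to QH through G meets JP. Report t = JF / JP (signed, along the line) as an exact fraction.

t = 97/77

Work in coordinates with G = (0, 0), B = (1, 0), H = (0, 1), J = (3, 5).
1. Y lies on line JB with JY:YB = 4:3 ⇒ Y = (13/7, 15/7)
2. Q is the midpoint of YB ⇒ Q = (10/7, 15/14)
3. P is the midpoint of QH ⇒ P = (5/7, 29/28)
through G parallel to QH: direction (-10/7, -1/14); meets JP at F = (65/539, 13/2156)
F = J + t·(P−J) with t = 97/77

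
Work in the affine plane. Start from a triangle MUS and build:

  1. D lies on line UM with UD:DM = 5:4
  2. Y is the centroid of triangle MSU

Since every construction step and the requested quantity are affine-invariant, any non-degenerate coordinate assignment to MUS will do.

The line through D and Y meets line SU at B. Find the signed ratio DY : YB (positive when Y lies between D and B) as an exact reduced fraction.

Assign M = (0, 0), U = (1, 0), S = (0, 1) — the answer is frame-independent, so this choice is without loss of generality.
1. D lies on line UM with UD:DM = 5:4 ⇒ D = (4/9, 0)
2. Y is the centroid of triangle MSU ⇒ Y = (1/3, 1/3)
line DY meets SU at B = (1/6, 5/6)
Y = D + t·(B−D) with t = 2/5, so DY:YB = 2/5:3/5

DY:YB = 2/3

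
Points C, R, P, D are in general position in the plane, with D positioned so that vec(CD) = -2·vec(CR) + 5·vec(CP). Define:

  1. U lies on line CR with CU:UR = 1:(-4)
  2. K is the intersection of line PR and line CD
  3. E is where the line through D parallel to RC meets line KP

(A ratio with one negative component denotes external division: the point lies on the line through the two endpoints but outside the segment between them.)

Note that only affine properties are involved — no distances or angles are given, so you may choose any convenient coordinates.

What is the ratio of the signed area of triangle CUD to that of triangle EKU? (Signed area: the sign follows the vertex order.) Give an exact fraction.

Work in coordinates with C = (0, 0), R = (1, 0), P = (0, 1), D = (-2, 5).
1. U lies on line CR with CU:UR = 1:(-4) ⇒ U = (-1/3, 0)
2. K is the intersection of line PR and line CD ⇒ K = (-2/3, 5/3)
3. E is where the line through D parallel to RC meets line KP ⇒ E = (-4, 5)
2·[CUD] = -5/3, 2·[EKU] = -40/9
[CUD]:[EKU] = -5/3:-40/9 = 3/8

[CUD]:[EKU] = 3/8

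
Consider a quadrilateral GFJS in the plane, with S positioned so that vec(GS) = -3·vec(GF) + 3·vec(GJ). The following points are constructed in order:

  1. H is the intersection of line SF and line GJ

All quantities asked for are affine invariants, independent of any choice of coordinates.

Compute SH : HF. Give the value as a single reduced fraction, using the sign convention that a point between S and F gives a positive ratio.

Work in coordinates with G = (0, 0), F = (1, 0), J = (0, 1), S = (-3, 3).
1. H is the intersection of line SF and line GJ ⇒ H = (0, 3/4)
H = S + t·(F−S) with t = 3/4, so SH:HF = t:(1−t) = 3/4:1/4

SH:HF = 3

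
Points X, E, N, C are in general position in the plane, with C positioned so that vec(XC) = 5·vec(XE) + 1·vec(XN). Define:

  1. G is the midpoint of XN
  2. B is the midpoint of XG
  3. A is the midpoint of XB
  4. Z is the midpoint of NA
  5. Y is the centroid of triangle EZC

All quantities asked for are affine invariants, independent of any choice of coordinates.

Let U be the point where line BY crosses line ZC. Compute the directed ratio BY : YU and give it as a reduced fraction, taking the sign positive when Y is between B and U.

BY:YU = 23/52

Choose coordinates X = (0, 0), E = (1, 0), N = (0, 1), C = (5, 1).
1. G is the midpoint of XN ⇒ G = (0, 1/2)
2. B is the midpoint of XG ⇒ B = (0, 1/4)
3. A is the midpoint of XB ⇒ A = (0, 1/8)
4. Z is the midpoint of NA ⇒ Z = (0, 9/16)
5. Y is the centroid of triangle EZC ⇒ Y = (2, 25/48)
line BY meets ZC at U = (150/23, 417/368)
Y = B + t·(U−B) with t = 23/75, so BY:YU = 23/75:52/75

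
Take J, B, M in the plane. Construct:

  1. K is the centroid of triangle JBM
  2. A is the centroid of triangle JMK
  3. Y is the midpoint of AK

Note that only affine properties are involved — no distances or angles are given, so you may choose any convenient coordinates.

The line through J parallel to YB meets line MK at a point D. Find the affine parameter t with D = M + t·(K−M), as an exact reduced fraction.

Choose coordinates J = (0, 0), B = (1, 0), M = (0, 1).
1. K is the centroid of triangle JBM ⇒ K = (1/3, 1/3)
2. A is the centroid of triangle JMK ⇒ A = (1/9, 4/9)
3. Y is the midpoint of AK ⇒ Y = (2/9, 7/18)
through J parallel to YB: direction (7/9, -7/18); meets MK at D = (2/3, -1/3)
D = M + t·(K−M) with t = 2

t = 2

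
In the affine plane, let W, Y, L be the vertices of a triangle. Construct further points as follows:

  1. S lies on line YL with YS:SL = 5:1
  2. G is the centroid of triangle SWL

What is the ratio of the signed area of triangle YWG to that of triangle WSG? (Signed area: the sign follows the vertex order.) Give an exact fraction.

[YWG]:[WSG] = -11

Work in coordinates with W = (0, 0), Y = (1, 0), L = (0, 1).
1. S lies on line YL with YS:SL = 5:1 ⇒ S = (1/6, 5/6)
2. G is the centroid of triangle SWL ⇒ G = (1/18, 11/18)
2·[YWG] = -11/18, 2·[WSG] = 1/18
[YWG]:[WSG] = -11/18:1/18 = -11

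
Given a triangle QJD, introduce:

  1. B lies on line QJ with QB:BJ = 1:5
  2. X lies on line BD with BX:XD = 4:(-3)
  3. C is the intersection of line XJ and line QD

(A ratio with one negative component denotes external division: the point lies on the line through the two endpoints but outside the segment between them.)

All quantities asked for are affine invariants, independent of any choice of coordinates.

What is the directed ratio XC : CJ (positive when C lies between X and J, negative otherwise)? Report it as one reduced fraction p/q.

Assign Q = (0, 0), J = (1, 0), D = (0, 1) — the answer is frame-independent, so this choice is without loss of generality.
1. B lies on line QJ with QB:BJ = 1:5 ⇒ B = (1/6, 0)
2. X lies on line BD with BX:XD = 4:(-3) ⇒ X = (-1/2, 4)
3. C is the intersection of line XJ and line QD ⇒ C = (0, 8/3)
C = X + t·(J−X) with t = 1/3, so XC:CJ = t:(1−t) = 1/3:2/3

XC:CJ = 1/2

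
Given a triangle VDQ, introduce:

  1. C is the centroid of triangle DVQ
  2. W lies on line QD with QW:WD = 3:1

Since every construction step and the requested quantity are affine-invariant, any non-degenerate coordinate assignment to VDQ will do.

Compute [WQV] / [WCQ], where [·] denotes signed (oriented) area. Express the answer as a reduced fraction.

Set V = (0, 0), D = (1, 0), Q = (0, 1); any affine frame gives the same invariant.
1. C is the centroid of triangle DVQ ⇒ C = (1/3, 1/3)
2. W lies on line QD with QW:WD = 3:1 ⇒ W = (3/4, 1/4)
2·[WQV] = 3/4, 2·[WCQ] = -1/4
[WQV]:[WCQ] = 3/4:-1/4 = -3

[WQV]:[WCQ] = -3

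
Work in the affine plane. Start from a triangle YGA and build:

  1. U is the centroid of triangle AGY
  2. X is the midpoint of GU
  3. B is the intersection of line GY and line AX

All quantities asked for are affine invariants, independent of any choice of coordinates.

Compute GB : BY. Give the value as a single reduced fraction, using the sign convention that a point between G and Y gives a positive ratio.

GB:BY = 1/4

Work in coordinates with Y = (0, 0), G = (1, 0), A = (0, 1).
1. U is the centroid of triangle AGY ⇒ U = (1/3, 1/3)
2. X is the midpoint of GU ⇒ X = (2/3, 1/6)
3. B is the intersection of line GY and line AX ⇒ B = (4/5, 0)
B = G + t·(Y−G) with t = 1/5, so GB:BY = t:(1−t) = 1/5:4/5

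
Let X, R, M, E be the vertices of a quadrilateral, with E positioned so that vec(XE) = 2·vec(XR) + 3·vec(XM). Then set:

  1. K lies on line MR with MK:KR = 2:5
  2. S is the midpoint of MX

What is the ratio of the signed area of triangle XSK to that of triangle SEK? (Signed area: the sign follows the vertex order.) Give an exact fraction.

[XSK]:[SEK] = 1/2

Choose coordinates X = (0, 0), R = (1, 0), M = (0, 1), E = (2, 3).
1. K lies on line MR with MK:KR = 2:5 ⇒ K = (2/7, 5/7)
2. S is the midpoint of MX ⇒ S = (0, 1/2)
2·[XSK] = -1/7, 2·[SEK] = -2/7
[XSK]:[SEK] = -1/7:-2/7 = 1/2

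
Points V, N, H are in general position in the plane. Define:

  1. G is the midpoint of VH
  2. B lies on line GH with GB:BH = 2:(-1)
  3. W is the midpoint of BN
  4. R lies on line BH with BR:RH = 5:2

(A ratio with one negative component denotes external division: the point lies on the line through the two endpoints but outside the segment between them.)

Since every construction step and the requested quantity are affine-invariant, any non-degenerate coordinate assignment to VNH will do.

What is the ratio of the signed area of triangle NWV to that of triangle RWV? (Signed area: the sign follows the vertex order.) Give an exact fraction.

[NWV]:[RWV] = -21/16

Work in coordinates with V = (0, 0), N = (1, 0), H = (0, 1).
1. G is the midpoint of VH ⇒ G = (0, 1/2)
2. B lies on line GH with GB:BH = 2:(-1) ⇒ B = (0, 3/2)
3. W is the midpoint of BN ⇒ W = (1/2, 3/4)
4. R lies on line BH with BR:RH = 5:2 ⇒ R = (0, 8/7)
2·[NWV] = 3/4, 2·[RWV] = -4/7
[NWV]:[RWV] = 3/4:-4/7 = -21/16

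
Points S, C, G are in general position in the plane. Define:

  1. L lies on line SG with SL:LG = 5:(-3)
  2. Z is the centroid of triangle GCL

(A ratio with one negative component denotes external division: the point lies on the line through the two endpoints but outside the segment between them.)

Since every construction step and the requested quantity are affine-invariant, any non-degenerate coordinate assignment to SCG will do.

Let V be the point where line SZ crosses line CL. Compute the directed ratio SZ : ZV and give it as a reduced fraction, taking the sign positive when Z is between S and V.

Set S = (0, 0), C = (1, 0), G = (0, 1); any affine frame gives the same invariant.
1. L lies on line SG with SL:LG = 5:(-3) ⇒ L = (0, 5/2)
2. Z is the centroid of triangle GCL ⇒ Z = (1/3, 7/6)
line SZ meets CL at V = (5/12, 35/24)
Z = S + t·(V−S) with t = 4/5, so SZ:ZV = 4/5:1/5

SZ:ZV = 4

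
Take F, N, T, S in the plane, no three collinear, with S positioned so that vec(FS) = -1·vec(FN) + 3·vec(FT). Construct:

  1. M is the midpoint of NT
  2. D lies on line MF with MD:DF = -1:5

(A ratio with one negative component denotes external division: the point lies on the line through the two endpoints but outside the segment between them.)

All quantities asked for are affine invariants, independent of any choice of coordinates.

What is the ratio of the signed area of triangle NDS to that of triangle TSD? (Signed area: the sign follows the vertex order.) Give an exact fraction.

Assign F = (0, 0), N = (1, 0), T = (0, 1), S = (-1, 3) — the answer is frame-independent, so this choice is without loss of generality.
1. M is the midpoint of NT ⇒ M = (1/2, 1/2)
2. D lies on line MF with MD:DF = -1:5 ⇒ D = (5/8, 5/8)
2·[NDS] = 1/8, 2·[TSD] = -7/8
[NDS]:[TSD] = 1/8:-7/8 = -1/7

[NDS]:[TSD] = -1/7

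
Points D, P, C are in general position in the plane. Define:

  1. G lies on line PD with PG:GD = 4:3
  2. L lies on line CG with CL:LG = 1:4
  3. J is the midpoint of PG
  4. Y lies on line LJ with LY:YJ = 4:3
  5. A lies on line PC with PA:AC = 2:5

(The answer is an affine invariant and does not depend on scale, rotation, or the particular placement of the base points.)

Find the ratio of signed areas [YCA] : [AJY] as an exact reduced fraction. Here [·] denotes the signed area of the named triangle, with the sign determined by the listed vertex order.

[YCA]:[AJY] = 65/33

Assign D = (0, 0), P = (1, 0), C = (0, 1) — the answer is frame-independent, so this choice is without loss of generality.
1. G lies on line PD with PG:GD = 4:3 ⇒ G = (3/7, 0)
2. L lies on line CG with CL:LG = 1:4 ⇒ L = (3/35, 4/5)
3. J is the midpoint of PG ⇒ J = (5/7, 0)
4. Y lies on line LJ with LY:YJ = 4:3 ⇒ Y = (109/245, 12/35)
5. A lies on line PC with PA:AC = 2:5 ⇒ A = (5/7, 2/7)
2·[YCA] = -52/343, 2·[AJY] = -132/1715
[YCA]:[AJY] = -52/343:-132/1715 = 65/33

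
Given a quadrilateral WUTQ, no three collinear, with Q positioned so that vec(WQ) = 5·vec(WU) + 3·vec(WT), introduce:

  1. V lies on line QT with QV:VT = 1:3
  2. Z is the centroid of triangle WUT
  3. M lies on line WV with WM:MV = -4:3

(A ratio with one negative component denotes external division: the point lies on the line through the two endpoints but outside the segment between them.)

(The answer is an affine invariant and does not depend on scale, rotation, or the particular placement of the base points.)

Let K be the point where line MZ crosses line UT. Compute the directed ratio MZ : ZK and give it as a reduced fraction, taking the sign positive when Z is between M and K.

Work in coordinates with W = (0, 0), U = (1, 0), T = (0, 1), Q = (5, 3).
1. V lies on line QT with QV:VT = 1:3 ⇒ V = (15/4, 5/2)
2. Z is the centroid of triangle WUT ⇒ Z = (1/3, 1/3)
3. M lies on line WV with WM:MV = -4:3 ⇒ M = (15, 10)
line MZ meets UT at K = (39/73, 34/73)
Z = M + t·(K−M) with t = 73/72, so MZ:ZK = 73/72:-1/72

MZ:ZK = -73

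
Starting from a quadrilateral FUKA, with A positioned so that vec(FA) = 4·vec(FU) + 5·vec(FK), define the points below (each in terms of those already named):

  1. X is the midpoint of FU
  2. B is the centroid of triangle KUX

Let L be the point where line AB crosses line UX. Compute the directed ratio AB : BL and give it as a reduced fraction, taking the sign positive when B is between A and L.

Assign F = (0, 0), U = (1, 0), K = (0, 1), A = (4, 5) — the answer is frame-independent, so this choice is without loss of generality.
1. X is the midpoint of FU ⇒ X = (1/2, 0)
2. B is the centroid of triangle KUX ⇒ B = (1/2, 1/3)
line AB meets UX at L = (1/4, 0)
B = A + t·(L−A) with t = 14/15, so AB:BL = 14/15:1/15

AB:BL = 14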